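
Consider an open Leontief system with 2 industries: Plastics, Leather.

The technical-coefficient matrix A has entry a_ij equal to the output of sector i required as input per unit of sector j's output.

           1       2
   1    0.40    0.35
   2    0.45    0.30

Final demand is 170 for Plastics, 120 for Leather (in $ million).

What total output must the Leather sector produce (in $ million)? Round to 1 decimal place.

I − A =
  [   0.60    -0.35]
  [  -0.45     0.70]
det(I−A) = (0.60)(0.70) − (-0.35)(-0.45) = 0.2625
adj(I−A) = [[0.70, 0.35], [0.45, 0.60]]
(I − A)⁻¹ = adj(I−A) / det(I−A) ≈
  [   2.6667     1.3333]
  [   1.7143     2.2857]
x = (I − A)⁻¹ d = adj(I−A)·d / det(I−A), with det(I−A) = 0.2625:
  x_1 = (0.70·170 + 0.35·120) / 0.2625 = 161.00 / 0.2625 ≈ 613.3
  x_2 = (0.45·170 + 0.60·120) / 0.2625 = 148.50 / 0.2625 ≈ 565.7

x_2 = 565.7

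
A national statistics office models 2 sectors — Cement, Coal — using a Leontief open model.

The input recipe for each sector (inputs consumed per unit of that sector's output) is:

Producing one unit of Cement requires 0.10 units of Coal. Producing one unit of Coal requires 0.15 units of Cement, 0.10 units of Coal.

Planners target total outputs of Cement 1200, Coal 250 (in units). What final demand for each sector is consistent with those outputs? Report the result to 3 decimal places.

I − A =
  [   1.00    -0.15]
  [  -0.10     0.90]
d = (I − A) x:
  d_1 = (+1.00)·1200 + (-0.15)·250 = 1162.500
  d_2 = (-0.10)·1200 + (+0.90)·250 = 105.000

d_1 = 1162.500, d_2 = 105.000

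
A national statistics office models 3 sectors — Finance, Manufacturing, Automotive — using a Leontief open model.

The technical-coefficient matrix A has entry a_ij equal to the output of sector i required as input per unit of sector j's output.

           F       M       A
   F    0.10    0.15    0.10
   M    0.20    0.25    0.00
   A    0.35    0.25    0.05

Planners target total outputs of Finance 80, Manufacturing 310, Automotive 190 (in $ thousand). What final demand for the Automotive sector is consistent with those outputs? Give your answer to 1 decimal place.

d_A = 75.0

I − A =
  [   0.90    -0.15    -0.10]
  [  -0.20     0.75     0.00]
  [  -0.35    -0.25     0.95]
d = (I − A) x:
  d_F = (+0.90)·80 + (-0.15)·310 + (-0.10)·190 = 6.5
  d_M = (-0.20)·80 + (+0.75)·310 + (+0.00)·190 = 216.5
  d_A = (-0.35)·80 + (-0.25)·310 + (+0.95)·190 = 75.0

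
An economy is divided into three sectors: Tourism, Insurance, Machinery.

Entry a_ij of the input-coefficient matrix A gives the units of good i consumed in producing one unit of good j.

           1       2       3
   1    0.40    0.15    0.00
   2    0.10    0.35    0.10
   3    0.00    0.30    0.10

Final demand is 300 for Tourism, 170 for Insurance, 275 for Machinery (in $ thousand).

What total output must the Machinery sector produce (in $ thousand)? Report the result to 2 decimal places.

I − A =
  [   0.60    -0.15     0.00]
  [  -0.10     0.65    -0.10]
  [   0.00    -0.30     0.90]
Cofactors of I−A, C_ij = (−1)^(i+j)·(minor ij) (rows/columns in the sector order above):
  C_11 = (0.65)(0.90) − (-0.10)(-0.30) = 0.5550
  C_12 = −[(-0.10)(0.90) − (-0.10)(0.00)] = 0.0900
  C_13 = (-0.10)(-0.30) − (0.65)(0.00) = 0.0300
  C_21 = −[(-0.15)(0.90) − (0.00)(-0.30)] = 0.1350
  C_22 = (0.60)(0.90) − (0.00)(0.00) = 0.5400
  C_23 = −[(0.60)(-0.30) − (-0.15)(0.00)] = 0.1800
  C_31 = (-0.15)(-0.10) − (0.00)(0.65) = 0.0150
  C_32 = −[(0.60)(-0.10) − (0.00)(-0.10)] = 0.0600
  C_33 = (0.60)(0.65) − (-0.15)(-0.10) = 0.3750
det(I−A) = Σ_j (I−A)_1j·C_1j = (0.60)(0.5550) + (-0.15)(0.0900) + (0.00)(0.0300) = 0.3195
adj(I−A) = Cᵀ =
  [ 0.5550   0.1350   0.0150]
  [ 0.0900   0.5400   0.0600]
  [ 0.0300   0.1800   0.3750]
(I − A)⁻¹ = adj(I−A) / det(I−A) ≈
  [   1.7371     0.4225     0.0469]
  [   0.2817     1.6901     0.1878]
  [   0.0939     0.5634     1.1737]
x = (I − A)⁻¹ d = adj(I−A)·d / det(I−A), with det(I−A) = 0.3195:
  x_1 = (0.5550·300 + 0.1350·170 + 0.0150·275) / 0.3195 = 193.575 / 0.3195 ≈ 605.87
  x_2 = (0.0900·300 + 0.5400·170 + 0.0600·275) / 0.3195 = 135.30 / 0.3195 ≈ 423.47
  x_3 = (0.0300·300 + 0.1800·170 + 0.3750·275) / 0.3195 = 142.725 / 0.3195 ≈ 446.71

x_3 = 446.71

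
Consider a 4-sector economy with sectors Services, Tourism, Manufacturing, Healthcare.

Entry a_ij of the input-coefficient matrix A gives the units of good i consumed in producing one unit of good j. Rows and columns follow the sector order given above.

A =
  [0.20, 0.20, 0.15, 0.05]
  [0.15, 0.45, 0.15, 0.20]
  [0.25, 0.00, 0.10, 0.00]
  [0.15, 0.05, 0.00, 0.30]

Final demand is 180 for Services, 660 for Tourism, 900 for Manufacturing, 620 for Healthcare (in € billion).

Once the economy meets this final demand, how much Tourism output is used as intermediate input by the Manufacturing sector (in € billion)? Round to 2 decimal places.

I − A =
  [   0.80    -0.20    -0.15    -0.05]
  [  -0.15     0.55    -0.15    -0.20]
  [  -0.25     0.00     0.90     0.00]
  [  -0.15    -0.05     0.00     0.70]
Compute the cofactors C_ij = (−1)^(i+j)·(3×3 minor ij) of I−A; the adjugate is their transpose:
adj(I−A) = Cᵀ =
  [ 0.337500   0.128250   0.077625   0.060750]
  [ 0.147750   0.471000   0.103125   0.145125]
  [ 0.093750   0.035625   0.268500   0.016875]
  [ 0.082875   0.061125   0.024000   0.340875]
det(I−A) = Σ_j (I−A)_1j·C_1j = (0.80)(0.337500) + (-0.20)(0.147750) + (-0.15)(0.093750) + (-0.05)(0.082875) = 0.22224375
(I − A)⁻¹ = adj(I−A) / det(I−A) ≈
  [   1.5186     0.5771     0.3493     0.2733]
  [   0.6648     2.1193     0.4640     0.6530]
  [   0.4218     0.1603     1.2081     0.0759]
  [   0.3729     0.2750     0.1080     1.5338]
First solve x = (I − A)⁻¹ d = adj(I−A)·d / det(I−A); in particular x_M = (0.093750·180 + 0.035625·660 + 0.268500·900 + 0.016875·620) / 0.22224375 = 292.50 / 0.22224375 ≈ 1316.1225.
Intermediate flow from T to M: z_TM = a_TM · x_M = 0.15 × 292.50 / 0.22224375 = 43.875 / 0.22224375 ≈ 197.42.

z_TM = 197.42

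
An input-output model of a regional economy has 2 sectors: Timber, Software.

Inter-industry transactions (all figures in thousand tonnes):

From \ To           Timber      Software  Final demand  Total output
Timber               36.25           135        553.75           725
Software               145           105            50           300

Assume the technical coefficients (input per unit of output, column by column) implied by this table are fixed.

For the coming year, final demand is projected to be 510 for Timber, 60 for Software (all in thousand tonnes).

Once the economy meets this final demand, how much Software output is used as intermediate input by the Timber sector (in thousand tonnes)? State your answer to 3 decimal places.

Technical coefficients a_ij = z_ij / X_j:
  a_TT = 36.25/725 = 0.05, a_ST = 145/725 = 0.20
  a_TS = 135/300 = 0.45, a_SS = 105/300 = 0.35
I − A =
  [   0.95    -0.45]
  [  -0.20     0.65]
det(I−A) = (0.95)(0.65) − (-0.45)(-0.20) = 0.5275
adj(I−A) = [[0.65, 0.45], [0.20, 0.95]]
(I − A)⁻¹ = adj(I−A) / det(I−A) ≈
  [   1.2322     0.8531]
  [   0.3791     1.8009]
First solve x = (I − A)⁻¹ d = adj(I−A)·d / det(I−A); in particular x_T = (0.65·510 + 0.45·60) / 0.5275 = 358.50 / 0.5275 ≈ 679.62085.
Intermediate flow from S to T: z_ST = a_ST · x_T = 0.20 × 358.50 / 0.5275 = 71.70 / 0.5275 ≈ 135.924.

z_ST = 135.924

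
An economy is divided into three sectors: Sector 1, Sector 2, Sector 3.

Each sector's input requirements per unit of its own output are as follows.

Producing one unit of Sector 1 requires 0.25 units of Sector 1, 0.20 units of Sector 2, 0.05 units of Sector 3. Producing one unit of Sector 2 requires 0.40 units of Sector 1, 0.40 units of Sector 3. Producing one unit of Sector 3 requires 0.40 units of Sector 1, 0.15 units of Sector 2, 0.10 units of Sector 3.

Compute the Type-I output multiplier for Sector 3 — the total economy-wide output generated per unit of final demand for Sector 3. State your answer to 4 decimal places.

I − A =
  [   0.75    -0.40    -0.40]
  [  -0.20     1.00    -0.15]
  [  -0.05    -0.40     0.90]
Cofactors of I−A, C_ij = (−1)^(i+j)·(minor ij) (rows/columns in the sector order above):
  C_11 = (1.00)(0.90) − (-0.15)(-0.40) = 0.8400
  C_12 = −[(-0.20)(0.90) − (-0.15)(-0.05)] = 0.1875
  C_13 = (-0.20)(-0.40) − (1.00)(-0.05) = 0.1300
  C_21 = −[(-0.40)(0.90) − (-0.40)(-0.40)] = 0.5200
  C_22 = (0.75)(0.90) − (-0.40)(-0.05) = 0.6550
  C_23 = −[(0.75)(-0.40) − (-0.40)(-0.05)] = 0.3200
  C_31 = (-0.40)(-0.15) − (-0.40)(1.00) = 0.4600
  C_32 = −[(0.75)(-0.15) − (-0.40)(-0.20)] = 0.1925
  C_33 = (0.75)(1.00) − (-0.40)(-0.20) = 0.6700
det(I−A) = Σ_j (I−A)_1j·C_1j = (0.75)(0.8400) + (-0.40)(0.1875) + (-0.40)(0.1300) = 0.5030
adj(I−A) = Cᵀ =
  [ 0.8400   0.5200   0.4600]
  [ 0.1875   0.6550   0.1925]
  [ 0.1300   0.3200   0.6700]
(I − A)⁻¹ = adj(I−A) / det(I−A) ≈
  [   1.66998     1.03380     0.91451]
  [   0.37276     1.30219     0.38270]
  [   0.25845     0.63618     1.33201]
The output multiplier for sector j is the column-j sum of the Leontief inverse (I − A)⁻¹ = adj(I−A) / det(I−A).
Column 3 of adj(I−A): (0.4600, 0.1925, 0.6700); det(I−A) = 0.5030.
m_3 = (0.4600 + 0.1925 + 0.6700) / 0.5030 = 1.3225 / 0.5030 ≈ 2.6292.

m_3 = 2.6292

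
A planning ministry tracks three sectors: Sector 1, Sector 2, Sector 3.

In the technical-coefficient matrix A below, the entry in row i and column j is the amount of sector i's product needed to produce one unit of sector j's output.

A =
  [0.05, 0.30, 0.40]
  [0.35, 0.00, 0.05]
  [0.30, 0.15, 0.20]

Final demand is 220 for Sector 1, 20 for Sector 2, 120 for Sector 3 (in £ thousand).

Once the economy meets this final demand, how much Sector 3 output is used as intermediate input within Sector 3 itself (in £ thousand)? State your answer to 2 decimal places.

z_33 = 70.16

I − A =
  [   0.95    -0.30    -0.40]
  [  -0.35     1.00    -0.05]
  [  -0.30    -0.15     0.80]
Cofactors of I−A, C_ij = (−1)^(i+j)·(minor ij) (rows/columns in the sector order above):
  C_11 = (1.00)(0.80) − (-0.05)(-0.15) = 0.7925
  C_12 = −[(-0.35)(0.80) − (-0.05)(-0.30)] = 0.2950
  C_13 = (-0.35)(-0.15) − (1.00)(-0.30) = 0.3525
  C_21 = −[(-0.30)(0.80) − (-0.40)(-0.15)] = 0.3000
  C_22 = (0.95)(0.80) − (-0.40)(-0.30) = 0.6400
  C_23 = −[(0.95)(-0.15) − (-0.30)(-0.30)] = 0.2325
  C_31 = (-0.30)(-0.05) − (-0.40)(1.00) = 0.4150
  C_32 = −[(0.95)(-0.05) − (-0.40)(-0.35)] = 0.1875
  C_33 = (0.95)(1.00) − (-0.30)(-0.35) = 0.8450
det(I−A) = Σ_j (I−A)_1j·C_1j = (0.95)(0.7925) + (-0.30)(0.2950) + (-0.40)(0.3525) = 0.523375
adj(I−A) = Cᵀ =
  [ 0.7925   0.3000   0.4150]
  [ 0.2950   0.6400   0.1875]
  [ 0.3525   0.2325   0.8450]
(I − A)⁻¹ = adj(I−A) / det(I−A) ≈
  [   1.5142     0.5732     0.7929]
  [   0.5636     1.2228     0.3583]
  [   0.6735     0.4442     1.6145]
First solve x = (I − A)⁻¹ d = adj(I−A)·d / det(I−A); in particular x_3 = (0.3525·220 + 0.2325·20 + 0.8450·120) / 0.523375 = 183.60 / 0.523375 ≈ 350.8001.
Intermediate flow from 3 to 3: z_33 = a_33 · x_3 = 0.20 × 183.60 / 0.523375 = 36.72 / 0.523375 ≈ 70.16.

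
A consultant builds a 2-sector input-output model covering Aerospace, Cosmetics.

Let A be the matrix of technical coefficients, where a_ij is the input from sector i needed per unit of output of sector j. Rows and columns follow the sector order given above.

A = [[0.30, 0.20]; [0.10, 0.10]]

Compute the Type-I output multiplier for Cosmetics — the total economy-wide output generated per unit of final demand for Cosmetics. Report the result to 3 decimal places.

m_C = 1.475

I − A =
  [   0.70    -0.20]
  [  -0.10     0.90]
det(I−A) = (0.70)(0.90) − (-0.20)(-0.10) = 0.6100
adj(I−A) = [[0.90, 0.20], [0.10, 0.70]]
(I − A)⁻¹ = adj(I−A) / det(I−A) ≈
  [   1.4754     0.3279]
  [   0.1639     1.1475]
The output multiplier for sector j is the column-j sum of the Leontief inverse (I − A)⁻¹ = adj(I−A) / det(I−A).
Column C of adj(I−A): (0.20, 0.70); det(I−A) = 0.6100.
m_C = (0.20 + 0.70) / 0.6100 = 0.90 / 0.6100 ≈ 1.475.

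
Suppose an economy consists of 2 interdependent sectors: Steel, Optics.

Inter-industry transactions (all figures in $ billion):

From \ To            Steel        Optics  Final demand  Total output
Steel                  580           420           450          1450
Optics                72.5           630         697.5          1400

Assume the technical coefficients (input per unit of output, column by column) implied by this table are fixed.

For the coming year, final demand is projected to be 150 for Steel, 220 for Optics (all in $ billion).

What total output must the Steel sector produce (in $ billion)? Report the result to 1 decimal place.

x_1 = 471.4

Technical coefficients a_ij = z_ij / X_j:
  a_11 = 580/1450 = 0.40, a_21 = 72.5/1450 = 0.05
  a_12 = 420/1400 = 0.30, a_22 = 630/1400 = 0.45
I − A =
  [   0.60    -0.30]
  [  -0.05     0.55]
det(I−A) = (0.60)(0.55) − (-0.30)(-0.05) = 0.3150
adj(I−A) = [[0.55, 0.30], [0.05, 0.60]]
(I − A)⁻¹ = adj(I−A) / det(I−A) ≈
  [   1.7460     0.9524]
  [   0.1587     1.9048]
x = (I − A)⁻¹ d = adj(I−A)·d / det(I−A), with det(I−A) = 0.3150:
  x_1 = (0.55·150 + 0.30·220) / 0.3150 = 148.50 / 0.3150 ≈ 471.4
  x_2 = (0.05·150 + 0.60·220) / 0.3150 = 139.50 / 0.3150 ≈ 442.9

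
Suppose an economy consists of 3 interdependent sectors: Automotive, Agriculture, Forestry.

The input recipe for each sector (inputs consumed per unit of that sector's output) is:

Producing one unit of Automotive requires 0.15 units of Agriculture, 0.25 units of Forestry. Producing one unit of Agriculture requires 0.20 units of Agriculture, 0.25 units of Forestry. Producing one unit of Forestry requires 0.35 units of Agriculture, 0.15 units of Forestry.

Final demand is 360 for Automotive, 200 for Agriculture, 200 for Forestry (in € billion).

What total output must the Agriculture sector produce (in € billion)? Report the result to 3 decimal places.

x_2 = 535.696

I − A =
  [   1.00     0.00     0.00]
  [  -0.15     0.80    -0.35]
  [  -0.25    -0.25     0.85]
Cofactors of I−A, C_ij = (−1)^(i+j)·(minor ij) (rows/columns in the sector order above):
  C_11 = (0.80)(0.85) − (-0.35)(-0.25) = 0.5925
  C_12 = −[(-0.15)(0.85) − (-0.35)(-0.25)] = 0.2150
  C_13 = (-0.15)(-0.25) − (0.80)(-0.25) = 0.2375
  C_21 = −[(0.00)(0.85) − (0.00)(-0.25)] = 0.0000
  C_22 = (1.00)(0.85) − (0.00)(-0.25) = 0.8500
  C_23 = −[(1.00)(-0.25) − (0.00)(-0.25)] = 0.2500
  C_31 = (0.00)(-0.35) − (0.00)(0.80) = 0.0000
  C_32 = −[(1.00)(-0.35) − (0.00)(-0.15)] = 0.3500
  C_33 = (1.00)(0.80) − (0.00)(-0.15) = 0.8000
det(I−A) = Σ_j (I−A)_1j·C_1j = (1.00)(0.5925) + (0.00)(0.2150) + (0.00)(0.2375) = 0.5925
adj(I−A) = Cᵀ =
  [ 0.5925   0.0000   0.0000]
  [ 0.2150   0.8500   0.3500]
  [ 0.2375   0.2500   0.8000]
(I − A)⁻¹ = adj(I−A) / det(I−A) ≈
  [   1.0000     0.0000     0.0000]
  [   0.3629     1.4346     0.5907]
  [   0.4008     0.4219     1.3502]
x = (I − A)⁻¹ d = adj(I−A)·d / det(I−A), with det(I−A) = 0.5925:
  x_1 = (0.5925·360 + 0.0000·200 + 0.0000·200) / 0.5925 = 213.30 / 0.5925 = 360.000
  x_2 = (0.2150·360 + 0.8500·200 + 0.3500·200) / 0.5925 = 317.40 / 0.5925 ≈ 535.696
  x_3 = (0.2375·360 + 0.2500·200 + 0.8000·200) / 0.5925 = 295.50 / 0.5925 ≈ 498.734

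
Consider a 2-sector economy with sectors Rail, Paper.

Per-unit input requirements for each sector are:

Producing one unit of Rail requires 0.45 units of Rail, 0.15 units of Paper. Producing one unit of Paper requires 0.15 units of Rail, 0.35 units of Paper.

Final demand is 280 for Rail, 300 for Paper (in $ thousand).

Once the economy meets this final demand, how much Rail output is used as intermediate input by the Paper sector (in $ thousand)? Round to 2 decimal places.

I − A =
  [   0.55    -0.15]
  [  -0.15     0.65]
det(I−A) = (0.55)(0.65) − (-0.15)(-0.15) = 0.3350
adj(I−A) = [[0.65, 0.15], [0.15, 0.55]]
(I − A)⁻¹ = adj(I−A) / det(I−A) ≈
  [   1.9403     0.4478]
  [   0.4478     1.6418]
First solve x = (I − A)⁻¹ d = adj(I−A)·d / det(I−A); in particular x_2 = (0.15·280 + 0.55·300) / 0.3350 = 207.00 / 0.3350 ≈ 617.9104.
Intermediate flow from 1 to 2: z_12 = a_12 · x_2 = 0.15 × 207.00 / 0.3350 = 31.05 / 0.3350 ≈ 92.69.

z_12 = 92.69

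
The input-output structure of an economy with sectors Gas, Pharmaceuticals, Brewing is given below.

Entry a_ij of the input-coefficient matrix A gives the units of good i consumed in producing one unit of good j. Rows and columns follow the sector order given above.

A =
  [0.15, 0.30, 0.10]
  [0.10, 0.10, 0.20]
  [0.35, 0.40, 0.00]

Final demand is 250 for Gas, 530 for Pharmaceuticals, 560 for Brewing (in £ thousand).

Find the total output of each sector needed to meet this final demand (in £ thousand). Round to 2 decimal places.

I − A =
  [   0.85    -0.30    -0.10]
  [  -0.10     0.90    -0.20]
  [  -0.35    -0.40     1.00]
Cofactors of I−A, C_ij = (−1)^(i+j)·(minor ij) (rows/columns in the sector order above):
  C_11 = (0.90)(1.00) − (-0.20)(-0.40) = 0.8200
  C_12 = −[(-0.10)(1.00) − (-0.20)(-0.35)] = 0.1700
  C_13 = (-0.10)(-0.40) − (0.90)(-0.35) = 0.3550
  C_21 = −[(-0.30)(1.00) − (-0.10)(-0.40)] = 0.3400
  C_22 = (0.85)(1.00) − (-0.10)(-0.35) = 0.8150
  C_23 = −[(0.85)(-0.40) − (-0.30)(-0.35)] = 0.4450
  C_31 = (-0.30)(-0.20) − (-0.10)(0.90) = 0.1500
  C_32 = −[(0.85)(-0.20) − (-0.10)(-0.10)] = 0.1800
  C_33 = (0.85)(0.90) − (-0.30)(-0.10) = 0.7350
det(I−A) = Σ_j (I−A)_1j·C_1j = (0.85)(0.8200) + (-0.30)(0.1700) + (-0.10)(0.3550) = 0.6105
adj(I−A) = Cᵀ =
  [ 0.8200   0.3400   0.1500]
  [ 0.1700   0.8150   0.1800]
  [ 0.3550   0.4450   0.7350]
(I − A)⁻¹ = adj(I−A) / det(I−A) ≈
  [   1.3432     0.5569     0.2457]
  [   0.2785     1.3350     0.2948]
  [   0.5815     0.7289     1.2039]
x = (I − A)⁻¹ d = adj(I−A)·d / det(I−A), with det(I−A) = 0.6105:
  x_G = (0.8200·250 + 0.3400·530 + 0.1500·560) / 0.6105 = 469.20 / 0.6105 ≈ 768.55
  x_P = (0.1700·250 + 0.8150·530 + 0.1800·560) / 0.6105 = 575.25 / 0.6105 ≈ 942.26
  x_B = (0.3550·250 + 0.4450·530 + 0.7350·560) / 0.6105 = 736.20 / 0.6105 ≈ 1205.90

x_G = 768.55, x_P = 942.26, x_B = 1205.90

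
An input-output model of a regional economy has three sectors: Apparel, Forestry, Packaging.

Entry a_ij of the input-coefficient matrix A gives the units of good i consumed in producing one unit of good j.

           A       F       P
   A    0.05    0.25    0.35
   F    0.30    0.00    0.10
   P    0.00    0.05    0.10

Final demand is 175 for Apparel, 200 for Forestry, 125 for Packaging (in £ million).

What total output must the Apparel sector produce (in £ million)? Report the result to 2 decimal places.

x_A = 324.12

I − A =
  [   0.95    -0.25    -0.35]
  [  -0.30     1.00    -0.10]
  [   0.00    -0.05     0.90]
Cofactors of I−A, C_ij = (−1)^(i+j)·(minor ij) (rows/columns in the sector order above):
  C_11 = (1.00)(0.90) − (-0.10)(-0.05) = 0.8950
  C_12 = −[(-0.30)(0.90) − (-0.10)(0.00)] = 0.2700
  C_13 = (-0.30)(-0.05) − (1.00)(0.00) = 0.0150
  C_21 = −[(-0.25)(0.90) − (-0.35)(-0.05)] = 0.2425
  C_22 = (0.95)(0.90) − (-0.35)(0.00) = 0.8550
  C_23 = −[(0.95)(-0.05) − (-0.25)(0.00)] = 0.0475
  C_31 = (-0.25)(-0.10) − (-0.35)(1.00) = 0.3750
  C_32 = −[(0.95)(-0.10) − (-0.35)(-0.30)] = 0.2000
  C_33 = (0.95)(1.00) − (-0.25)(-0.30) = 0.8750
det(I−A) = Σ_j (I−A)_1j·C_1j = (0.95)(0.8950) + (-0.25)(0.2700) + (-0.35)(0.0150) = 0.7775
adj(I−A) = Cᵀ =
  [ 0.8950   0.2425   0.3750]
  [ 0.2700   0.8550   0.2000]
  [ 0.0150   0.0475   0.8750]
(I − A)⁻¹ = adj(I−A) / det(I−A) ≈
  [   1.1511     0.3119     0.4823]
  [   0.3473     1.0997     0.2572]
  [   0.0193     0.0611     1.1254]
x = (I − A)⁻¹ d = adj(I−A)·d / det(I−A), with det(I−A) = 0.7775:
  x_A = (0.8950·175 + 0.2425·200 + 0.3750·125) / 0.7775 = 252.00 / 0.7775 ≈ 324.12
  x_F = (0.2700·175 + 0.8550·200 + 0.2000·125) / 0.7775 = 243.25 / 0.7775 ≈ 312.86
  x_P = (0.0150·175 + 0.0475·200 + 0.8750·125) / 0.7775 = 121.50 / 0.7775 ≈ 156.27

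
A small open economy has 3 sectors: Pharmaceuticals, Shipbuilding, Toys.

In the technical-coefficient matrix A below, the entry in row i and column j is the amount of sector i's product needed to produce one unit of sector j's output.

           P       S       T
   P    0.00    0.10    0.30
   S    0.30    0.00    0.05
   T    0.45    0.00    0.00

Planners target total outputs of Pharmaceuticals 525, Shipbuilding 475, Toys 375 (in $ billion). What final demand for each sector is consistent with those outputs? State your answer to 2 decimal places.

d_P = 365.00, d_S = 298.75, d_T = 138.75

I − A =
  [   1.00    -0.10    -0.30]
  [  -0.30     1.00    -0.05]
  [  -0.45     0.00     1.00]
d = (I − A) x:
  d_P = (+1.00)·525 + (-0.10)·475 + (-0.30)·375 = 365.00
  d_S = (-0.30)·525 + (+1.00)·475 + (-0.05)·375 = 298.75
  d_T = (-0.45)·525 + (+0.00)·475 + (+1.00)·375 = 138.75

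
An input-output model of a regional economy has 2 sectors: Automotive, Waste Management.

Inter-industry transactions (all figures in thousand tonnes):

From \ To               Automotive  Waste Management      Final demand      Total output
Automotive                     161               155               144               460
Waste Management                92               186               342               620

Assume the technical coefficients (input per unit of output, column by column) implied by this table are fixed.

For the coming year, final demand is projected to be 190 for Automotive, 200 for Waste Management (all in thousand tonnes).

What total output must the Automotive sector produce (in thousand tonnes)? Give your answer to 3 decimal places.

x_A = 451.852

Technical coefficients a_ij = z_ij / X_j:
  a_AA = 161/460 = 0.35, a_WA = 92/460 = 0.20
  a_AW = 155/620 = 0.25, a_WW = 186/620 = 0.30
I − A =
  [   0.65    -0.25]
  [  -0.20     0.70]
det(I−A) = (0.65)(0.70) − (-0.25)(-0.20) = 0.4050
adj(I−A) = [[0.70, 0.25], [0.20, 0.65]]
(I − A)⁻¹ = adj(I−A) / det(I−A) ≈
  [   1.7284     0.6173]
  [   0.4938     1.6049]
x = (I − A)⁻¹ d = adj(I−A)·d / det(I−A), with det(I−A) = 0.4050:
  x_A = (0.70·190 + 0.25·200) / 0.4050 = 183.00 / 0.4050 ≈ 451.852
  x_W = (0.20·190 + 0.65·200) / 0.4050 = 168.00 / 0.4050 ≈ 414.815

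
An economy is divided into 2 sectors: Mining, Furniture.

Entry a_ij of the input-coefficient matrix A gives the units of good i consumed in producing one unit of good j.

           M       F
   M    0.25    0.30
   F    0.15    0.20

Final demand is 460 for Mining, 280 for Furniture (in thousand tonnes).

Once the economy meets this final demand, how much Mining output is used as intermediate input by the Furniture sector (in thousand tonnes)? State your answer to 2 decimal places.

z_MF = 150.81

I − A =
  [   0.75    -0.30]
  [  -0.15     0.80]
det(I−A) = (0.75)(0.80) − (-0.30)(-0.15) = 0.5550
adj(I−A) = [[0.80, 0.30], [0.15, 0.75]]
(I − A)⁻¹ = adj(I−A) / det(I−A) ≈
  [   1.4414     0.5405]
  [   0.2703     1.3514]
First solve x = (I − A)⁻¹ d = adj(I−A)·d / det(I−A); in particular x_F = (0.15·460 + 0.75·280) / 0.5550 = 279.00 / 0.5550 ≈ 502.7027.
Intermediate flow from M to F: z_MF = a_MF · x_F = 0.30 × 279.00 / 0.5550 = 83.70 / 0.5550 ≈ 150.81.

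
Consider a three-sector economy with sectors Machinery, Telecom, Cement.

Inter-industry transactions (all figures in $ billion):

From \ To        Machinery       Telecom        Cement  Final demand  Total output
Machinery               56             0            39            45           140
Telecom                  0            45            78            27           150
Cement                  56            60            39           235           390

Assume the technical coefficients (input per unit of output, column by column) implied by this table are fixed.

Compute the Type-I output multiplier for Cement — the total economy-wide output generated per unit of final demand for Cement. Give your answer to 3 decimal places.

Technical coefficients a_ij = z_ij / X_j:
  a_MM = 56/140 = 0.40, a_TM = 0/140 = 0.00, a_CM = 56/140 = 0.40
  a_MT = 0/150 = 0.00, a_TT = 45/150 = 0.30, a_CT = 60/150 = 0.40
  a_MC = 39/390 = 0.10, a_TC = 78/390 = 0.20, a_CC = 39/390 = 0.10
I − A =
  [   0.60     0.00    -0.10]
  [   0.00     0.70    -0.20]
  [  -0.40    -0.40     0.90]
Cofactors of I−A, C_ij = (−1)^(i+j)·(minor ij) (rows/columns in the sector order above):
  C_11 = (0.70)(0.90) − (-0.20)(-0.40) = 0.5500
  C_12 = −[(0.00)(0.90) − (-0.20)(-0.40)] = 0.0800
  C_13 = (0.00)(-0.40) − (0.70)(-0.40) = 0.2800
  C_21 = −[(0.00)(0.90) − (-0.10)(-0.40)] = 0.0400
  C_22 = (0.60)(0.90) − (-0.10)(-0.40) = 0.5000
  C_23 = −[(0.60)(-0.40) − (0.00)(-0.40)] = 0.2400
  C_31 = (0.00)(-0.20) − (-0.10)(0.70) = 0.0700
  C_32 = −[(0.60)(-0.20) − (-0.10)(0.00)] = 0.1200
  C_33 = (0.60)(0.70) − (0.00)(0.00) = 0.4200
det(I−A) = Σ_j (I−A)_1j·C_1j = (0.60)(0.5500) + (0.00)(0.0800) + (-0.10)(0.2800) = 0.3020
adj(I−A) = Cᵀ =
  [ 0.5500   0.0400   0.0700]
  [ 0.0800   0.5000   0.1200]
  [ 0.2800   0.2400   0.4200]
(I − A)⁻¹ = adj(I−A) / det(I−A) ≈
  [   1.8212     0.1325     0.2318]
  [   0.2649     1.6556     0.3974]
  [   0.9272     0.7947     1.3907]
The output multiplier for sector j is the column-j sum of the Leontief inverse (I − A)⁻¹ = adj(I−A) / det(I−A).
Column C of adj(I−A): (0.0700, 0.1200, 0.4200); det(I−A) = 0.3020.
m_C = (0.0700 + 0.1200 + 0.4200) / 0.3020 = 0.61 / 0.3020 ≈ 2.020.

m_C = 2.020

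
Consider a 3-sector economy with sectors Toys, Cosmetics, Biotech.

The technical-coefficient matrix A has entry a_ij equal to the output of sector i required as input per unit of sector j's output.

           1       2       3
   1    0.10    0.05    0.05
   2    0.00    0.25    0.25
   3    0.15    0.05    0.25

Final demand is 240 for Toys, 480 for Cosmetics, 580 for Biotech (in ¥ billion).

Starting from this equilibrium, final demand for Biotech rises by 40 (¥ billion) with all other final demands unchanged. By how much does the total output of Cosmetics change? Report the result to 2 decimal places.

I − A =
  [   0.90    -0.05    -0.05]
  [   0.00     0.75    -0.25]
  [  -0.15    -0.05     0.75]
Cofactors of I−A, C_ij = (−1)^(i+j)·(minor ij) (rows/columns in the sector order above):
  C_11 = (0.75)(0.75) − (-0.25)(-0.05) = 0.5500
  C_12 = −[(0.00)(0.75) − (-0.25)(-0.15)] = 0.0375
  C_13 = (0.00)(-0.05) − (0.75)(-0.15) = 0.1125
  C_21 = −[(-0.05)(0.75) − (-0.05)(-0.05)] = 0.0400
  C_22 = (0.90)(0.75) − (-0.05)(-0.15) = 0.6675
  C_23 = −[(0.90)(-0.05) − (-0.05)(-0.15)] = 0.0525
  C_31 = (-0.05)(-0.25) − (-0.05)(0.75) = 0.0500
  C_32 = −[(0.90)(-0.25) − (-0.05)(0.00)] = 0.2250
  C_33 = (0.90)(0.75) − (-0.05)(0.00) = 0.6750
det(I−A) = Σ_j (I−A)_1j·C_1j = (0.90)(0.5500) + (-0.05)(0.0375) + (-0.05)(0.1125) = 0.4875
adj(I−A) = Cᵀ =
  [ 0.5500   0.0400   0.0500]
  [ 0.0375   0.6675   0.2250]
  [ 0.1125   0.0525   0.6750]
(I − A)⁻¹ = adj(I−A) / det(I−A) ≈
  [   1.1282     0.0821     0.1026]
  [   0.0769     1.3692     0.4615]
  [   0.2308     0.1077     1.3846]
Δx = (I − A)⁻¹ Δd with Δd having +40 in the Biotech component and 0 elsewhere.
So Δx_2 = L_23 · (+40), where L_23 = adj(I−A)_23 / det(I−A) = 0.2250 / 0.4875.
Δx_2 = 0.2250 × (+40) / 0.4875 = 9.00 / 0.4875 ≈ 18.46.

Δx_2 = 18.46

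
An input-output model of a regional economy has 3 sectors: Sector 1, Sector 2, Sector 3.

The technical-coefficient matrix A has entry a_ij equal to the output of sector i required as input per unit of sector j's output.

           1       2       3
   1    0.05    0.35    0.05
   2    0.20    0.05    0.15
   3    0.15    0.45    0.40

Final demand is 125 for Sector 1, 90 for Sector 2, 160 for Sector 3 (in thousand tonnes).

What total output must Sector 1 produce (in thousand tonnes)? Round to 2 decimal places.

I − A =
  [   0.95    -0.35    -0.05]
  [  -0.20     0.95    -0.15]
  [  -0.15    -0.45     0.60]
Cofactors of I−A, C_ij = (−1)^(i+j)·(minor ij) (rows/columns in the sector order above):
  C_11 = (0.95)(0.60) − (-0.15)(-0.45) = 0.5025
  C_12 = −[(-0.20)(0.60) − (-0.15)(-0.15)] = 0.1425
  C_13 = (-0.20)(-0.45) − (0.95)(-0.15) = 0.2325
  C_21 = −[(-0.35)(0.60) − (-0.05)(-0.45)] = 0.2325
  C_22 = (0.95)(0.60) − (-0.05)(-0.15) = 0.5625
  C_23 = −[(0.95)(-0.45) − (-0.35)(-0.15)] = 0.4800
  C_31 = (-0.35)(-0.15) − (-0.05)(0.95) = 0.1000
  C_32 = −[(0.95)(-0.15) − (-0.05)(-0.20)] = 0.1525
  C_33 = (0.95)(0.95) − (-0.35)(-0.20) = 0.8325
det(I−A) = Σ_j (I−A)_1j·C_1j = (0.95)(0.5025) + (-0.35)(0.1425) + (-0.05)(0.2325) = 0.415875
adj(I−A) = Cᵀ =
  [ 0.5025   0.2325   0.1000]
  [ 0.1425   0.5625   0.1525]
  [ 0.2325   0.4800   0.8325]
(I − A)⁻¹ = adj(I−A) / det(I−A) ≈
  [   1.2083     0.5591     0.2405]
  [   0.3427     1.3526     0.3667]
  [   0.5591     1.1542     2.0018]
x = (I − A)⁻¹ d = adj(I−A)·d / det(I−A), with det(I−A) = 0.415875:
  x_1 = (0.5025·125 + 0.2325·90 + 0.1000·160) / 0.415875 = 99.7375 / 0.415875 ≈ 239.83
  x_2 = (0.1425·125 + 0.5625·90 + 0.1525·160) / 0.415875 = 92.8375 / 0.415875 ≈ 223.23
  x_3 = (0.2325·125 + 0.4800·90 + 0.8325·160) / 0.415875 = 205.4625 / 0.415875 ≈ 494.05

x_1 = 239.83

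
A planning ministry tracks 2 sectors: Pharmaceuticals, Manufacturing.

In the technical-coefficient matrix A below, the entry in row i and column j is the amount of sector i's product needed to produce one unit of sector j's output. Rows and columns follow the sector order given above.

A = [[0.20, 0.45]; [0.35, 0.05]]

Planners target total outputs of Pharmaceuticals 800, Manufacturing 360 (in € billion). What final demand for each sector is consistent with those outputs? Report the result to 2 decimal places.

d_1 = 478.00, d_2 = 62.00

I − A =
  [   0.80    -0.45]
  [  -0.35     0.95]
d = (I − A) x:
  d_1 = (+0.80)·800 + (-0.45)·360 = 478.00
  d_2 = (-0.35)·800 + (+0.95)·360 = 62.00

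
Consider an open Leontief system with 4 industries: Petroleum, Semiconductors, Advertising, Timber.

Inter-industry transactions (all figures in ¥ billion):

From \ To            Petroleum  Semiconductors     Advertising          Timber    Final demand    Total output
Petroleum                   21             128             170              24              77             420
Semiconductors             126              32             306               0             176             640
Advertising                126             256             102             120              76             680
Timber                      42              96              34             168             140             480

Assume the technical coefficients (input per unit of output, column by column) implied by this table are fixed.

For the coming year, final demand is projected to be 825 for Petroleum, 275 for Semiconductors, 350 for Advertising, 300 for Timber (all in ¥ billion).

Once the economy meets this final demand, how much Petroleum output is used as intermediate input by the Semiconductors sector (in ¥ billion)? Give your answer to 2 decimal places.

z_12 = 439.38

Technical coefficients a_ij = z_ij / X_j:
  a_11 = 21/420 = 0.05, a_21 = 126/420 = 0.30, a_31 = 126/420 = 0.30, a_41 = 42/420 = 0.10
  a_12 = 128/640 = 0.20, a_22 = 32/640 = 0.05, a_32 = 256/640 = 0.40, a_42 = 96/640 = 0.15
  a_13 = 170/680 = 0.25, a_23 = 306/680 = 0.45, a_33 = 102/680 = 0.15, a_43 = 34/680 = 0.05
  a_14 = 24/480 = 0.05, a_24 = 0/480 = 0.00, a_34 = 120/480 = 0.25, a_44 = 168/480 = 0.35
I − A =
  [   0.95    -0.20    -0.25    -0.05]
  [  -0.30     0.95    -0.45     0.00]
  [  -0.30    -0.40     0.85    -0.25]
  [  -0.10    -0.15    -0.05     0.65]
Compute the cofactors C_ij = (−1)^(i+j)·(3×3 minor ij) of I−A; the adjugate is their transpose:
adj(I−A) = Cᵀ =
  [ 0.379125   0.189750   0.218625   0.113250]
  [ 0.261000   0.453000   0.325125   0.145125]
  [ 0.298250   0.326875   0.540625   0.230875]
  [ 0.141500   0.158875   0.150250   0.416875]
det(I−A) = Σ_j (I−A)_1j·C_1j = (0.95)(0.379125) + (-0.20)(0.261000) + (-0.25)(0.298250) + (-0.05)(0.141500) = 0.22633125
(I − A)⁻¹ = adj(I−A) / det(I−A) ≈
  [   1.6751     0.8384     0.9660     0.5004]
  [   1.1532     2.0015     1.4365     0.6412]
  [   1.3178     1.4442     2.3886     1.0201]
  [   0.6252     0.7020     0.6638     1.8419]
First solve x = (I − A)⁻¹ d = adj(I−A)·d / det(I−A); in particular x_2 = (0.261000·825 + 0.453000·275 + 0.325125·350 + 0.145125·300) / 0.22633125 = 497.23125 / 0.22633125 ≈ 2196.9182.
Intermediate flow from 1 to 2: z_12 = a_12 · x_2 = 0.20 × 497.23125 / 0.22633125 = 99.44625 / 0.22633125 ≈ 439.38.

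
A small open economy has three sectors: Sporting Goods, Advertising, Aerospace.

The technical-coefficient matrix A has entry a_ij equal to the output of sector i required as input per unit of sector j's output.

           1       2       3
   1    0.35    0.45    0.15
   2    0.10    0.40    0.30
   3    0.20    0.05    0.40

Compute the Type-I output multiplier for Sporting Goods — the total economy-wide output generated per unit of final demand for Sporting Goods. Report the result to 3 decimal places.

m_1 = 3.894

I − A =
  [   0.65    -0.45    -0.15]
  [  -0.10     0.60    -0.30]
  [  -0.20    -0.05     0.60]
Cofactors of I−A, C_ij = (−1)^(i+j)·(minor ij) (rows/columns in the sector order above):
  C_11 = (0.60)(0.60) − (-0.30)(-0.05) = 0.3450
  C_12 = −[(-0.10)(0.60) − (-0.30)(-0.20)] = 0.1200
  C_13 = (-0.10)(-0.05) − (0.60)(-0.20) = 0.1250
  C_21 = −[(-0.45)(0.60) − (-0.15)(-0.05)] = 0.2775
  C_22 = (0.65)(0.60) − (-0.15)(-0.20) = 0.3600
  C_23 = −[(0.65)(-0.05) − (-0.45)(-0.20)] = 0.1225
  C_31 = (-0.45)(-0.30) − (-0.15)(0.60) = 0.2250
  C_32 = −[(0.65)(-0.30) − (-0.15)(-0.10)] = 0.2100
  C_33 = (0.65)(0.60) − (-0.45)(-0.10) = 0.3450
det(I−A) = Σ_j (I−A)_1j·C_1j = (0.65)(0.3450) + (-0.45)(0.1200) + (-0.15)(0.1250) = 0.1515
adj(I−A) = Cᵀ =
  [ 0.3450   0.2775   0.2250]
  [ 0.1200   0.3600   0.2100]
  [ 0.1250   0.1225   0.3450]
(I − A)⁻¹ = adj(I−A) / det(I−A) ≈
  [   2.2772     1.8317     1.4851]
  [   0.7921     2.3762     1.3861]
  [   0.8251     0.8086     2.2772]
The output multiplier for sector j is the column-j sum of the Leontief inverse (I − A)⁻¹ = adj(I−A) / det(I−A).
Column 1 of adj(I−A): (0.3450, 0.1200, 0.1250); det(I−A) = 0.1515.
m_1 = (0.3450 + 0.1200 + 0.1250) / 0.1515 = 0.59 / 0.1515 ≈ 3.894.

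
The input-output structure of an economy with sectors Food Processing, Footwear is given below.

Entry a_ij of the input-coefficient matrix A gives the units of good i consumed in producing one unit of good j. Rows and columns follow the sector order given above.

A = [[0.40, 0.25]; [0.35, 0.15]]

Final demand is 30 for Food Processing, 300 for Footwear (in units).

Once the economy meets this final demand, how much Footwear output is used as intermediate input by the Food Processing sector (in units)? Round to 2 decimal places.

I − A =
  [   0.60    -0.25]
  [  -0.35     0.85]
det(I−A) = (0.60)(0.85) − (-0.25)(-0.35) = 0.4225
adj(I−A) = [[0.85, 0.25], [0.35, 0.60]]
(I − A)⁻¹ = adj(I−A) / det(I−A) ≈
  [   2.0118     0.5917]
  [   0.8284     1.4201]
First solve x = (I − A)⁻¹ d = adj(I−A)·d / det(I−A); in particular x_1 = (0.85·30 + 0.25·300) / 0.4225 = 100.50 / 0.4225 ≈ 237.8698.
Intermediate flow from 2 to 1: z_21 = a_21 · x_1 = 0.35 × 100.50 / 0.4225 = 35.175 / 0.4225 ≈ 83.25.

z_21 = 83.25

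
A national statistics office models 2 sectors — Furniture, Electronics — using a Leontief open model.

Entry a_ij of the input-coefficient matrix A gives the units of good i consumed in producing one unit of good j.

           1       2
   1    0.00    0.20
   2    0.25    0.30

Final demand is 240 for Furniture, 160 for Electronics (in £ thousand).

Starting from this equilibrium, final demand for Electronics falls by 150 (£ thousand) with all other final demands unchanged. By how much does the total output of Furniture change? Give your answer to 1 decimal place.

I − A =
  [   1.00    -0.20]
  [  -0.25     0.70]
det(I−A) = (1.00)(0.70) − (-0.20)(-0.25) = 0.6500
adj(I−A) = [[0.70, 0.20], [0.25, 1.00]]
(I − A)⁻¹ = adj(I−A) / det(I−A) ≈
  [   1.0769     0.3077]
  [   0.3846     1.5385]
Δx = (I − A)⁻¹ Δd with Δd having -150 in the Electronics component and 0 elsewhere.
So Δx_1 = L_12 · (-150), where L_12 = adj(I−A)_12 / det(I−A) = 0.20 / 0.6500.
Δx_1 = 0.20 × (-150) / 0.6500 = -30.00 / 0.6500 ≈ -46.2.

Δx_1 = -46.2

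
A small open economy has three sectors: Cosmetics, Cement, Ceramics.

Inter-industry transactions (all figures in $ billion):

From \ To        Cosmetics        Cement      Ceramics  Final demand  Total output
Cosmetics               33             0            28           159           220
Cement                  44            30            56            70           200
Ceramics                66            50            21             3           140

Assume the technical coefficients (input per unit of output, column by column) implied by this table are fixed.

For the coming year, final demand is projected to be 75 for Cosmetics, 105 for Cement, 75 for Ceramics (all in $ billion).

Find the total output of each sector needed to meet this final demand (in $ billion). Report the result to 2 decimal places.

Technical coefficients a_ij = z_ij / X_j:
  a_11 = 33/220 = 0.15, a_21 = 44/220 = 0.20, a_31 = 66/220 = 0.30
  a_12 = 0/200 = 0.00, a_22 = 30/200 = 0.15, a_32 = 50/200 = 0.25
  a_13 = 28/140 = 0.20, a_23 = 56/140 = 0.40, a_33 = 21/140 = 0.15
I − A =
  [   0.85     0.00    -0.20]
  [  -0.20     0.85    -0.40]
  [  -0.30    -0.25     0.85]
Cofactors of I−A, C_ij = (−1)^(i+j)·(minor ij) (rows/columns in the sector order above):
  C_11 = (0.85)(0.85) − (-0.40)(-0.25) = 0.6225
  C_12 = −[(-0.20)(0.85) − (-0.40)(-0.30)] = 0.2900
  C_13 = (-0.20)(-0.25) − (0.85)(-0.30) = 0.3050
  C_21 = −[(0.00)(0.85) − (-0.20)(-0.25)] = 0.0500
  C_22 = (0.85)(0.85) − (-0.20)(-0.30) = 0.6625
  C_23 = −[(0.85)(-0.25) − (0.00)(-0.30)] = 0.2125
  C_31 = (0.00)(-0.40) − (-0.20)(0.85) = 0.1700
  C_32 = −[(0.85)(-0.40) − (-0.20)(-0.20)] = 0.3800
  C_33 = (0.85)(0.85) − (0.00)(-0.20) = 0.7225
det(I−A) = Σ_j (I−A)_1j·C_1j = (0.85)(0.6225) + (0.00)(0.2900) + (-0.20)(0.3050) = 0.468125
adj(I−A) = Cᵀ =
  [ 0.6225   0.0500   0.1700]
  [ 0.2900   0.6625   0.3800]
  [ 0.3050   0.2125   0.7225]
(I − A)⁻¹ = adj(I−A) / det(I−A) ≈
  [   1.3298     0.1068     0.3632]
  [   0.6195     1.4152     0.8117]
  [   0.6515     0.4539     1.5434]
x = (I − A)⁻¹ d = adj(I−A)·d / det(I−A), with det(I−A) = 0.468125:
  x_1 = (0.6225·75 + 0.0500·105 + 0.1700·75) / 0.468125 = 64.6875 / 0.468125 ≈ 138.18
  x_2 = (0.2900·75 + 0.6625·105 + 0.3800·75) / 0.468125 = 119.8125 / 0.468125 ≈ 255.94
  x_3 = (0.3050·75 + 0.2125·105 + 0.7225·75) / 0.468125 = 99.375 / 0.468125 ≈ 212.28

x_1 = 138.18, x_2 = 255.94, x_3 = 212.28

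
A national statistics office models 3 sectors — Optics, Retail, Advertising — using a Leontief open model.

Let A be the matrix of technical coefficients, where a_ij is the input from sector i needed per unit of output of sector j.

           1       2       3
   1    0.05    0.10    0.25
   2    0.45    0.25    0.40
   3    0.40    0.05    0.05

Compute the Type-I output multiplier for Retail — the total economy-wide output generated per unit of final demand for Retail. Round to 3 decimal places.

m_2 = 1.924

I − A =
  [   0.95    -0.10    -0.25]
  [  -0.45     0.75    -0.40]
  [  -0.40    -0.05     0.95]
Cofactors of I−A, C_ij = (−1)^(i+j)·(minor ij) (rows/columns in the sector order above):
  C_11 = (0.75)(0.95) − (-0.40)(-0.05) = 0.6925
  C_12 = −[(-0.45)(0.95) − (-0.40)(-0.40)] = 0.5875
  C_13 = (-0.45)(-0.05) − (0.75)(-0.40) = 0.3225
  C_21 = −[(-0.10)(0.95) − (-0.25)(-0.05)] = 0.1075
  C_22 = (0.95)(0.95) − (-0.25)(-0.40) = 0.8025
  C_23 = −[(0.95)(-0.05) − (-0.10)(-0.40)] = 0.0875
  C_31 = (-0.10)(-0.40) − (-0.25)(0.75) = 0.2275
  C_32 = −[(0.95)(-0.40) − (-0.25)(-0.45)] = 0.4925
  C_33 = (0.95)(0.75) − (-0.10)(-0.45) = 0.6675
det(I−A) = Σ_j (I−A)_1j·C_1j = (0.95)(0.6925) + (-0.10)(0.5875) + (-0.25)(0.3225) = 0.5185
adj(I−A) = Cᵀ =
  [ 0.6925   0.1075   0.2275]
  [ 0.5875   0.8025   0.4925]
  [ 0.3225   0.0875   0.6675]
(I − A)⁻¹ = adj(I−A) / det(I−A) ≈
  [   1.3356     0.2073     0.4388]
  [   1.1331     1.5477     0.9499]
  [   0.6220     0.1688     1.2874]
The output multiplier for sector j is the column-j sum of the Leontief inverse (I − A)⁻¹ = adj(I−A) / det(I−A).
Column 2 of adj(I−A): (0.1075, 0.8025, 0.0875); det(I−A) = 0.5185.
m_2 = (0.1075 + 0.8025 + 0.0875) / 0.5185 = 0.9975 / 0.5185 ≈ 1.924.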